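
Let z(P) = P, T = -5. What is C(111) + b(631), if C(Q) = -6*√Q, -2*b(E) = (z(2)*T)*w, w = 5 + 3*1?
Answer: 40 - 6*√111 ≈ -23.214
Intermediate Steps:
w = 8 (w = 5 + 3 = 8)
b(E) = 40 (b(E) = -2*(-5)*8/2 = -(-5)*8 = -½*(-80) = 40)
C(111) + b(631) = -6*√111 + 40 = 40 - 6*√111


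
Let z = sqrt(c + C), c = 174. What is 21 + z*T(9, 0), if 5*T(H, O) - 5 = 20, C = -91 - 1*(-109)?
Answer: 21 + 40*sqrt(3) ≈ 90.282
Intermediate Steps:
C = 18 (C = -91 + 109 = 18)
T(H, O) = 5 (T(H, O) = 1 + (1/5)*20 = 1 + 4 = 5)
z = 8*sqrt(3) (z = sqrt(174 + 18) = sqrt(192) = 8*sqrt(3) ≈ 13.856)
21 + z*T(9, 0) = 21 + (8*sqrt(3))*5 = 21 + 40*sqrt(3)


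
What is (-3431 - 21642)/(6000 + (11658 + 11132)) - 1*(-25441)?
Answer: 732421317/28790 ≈ 25440.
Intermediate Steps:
(-3431 - 21642)/(6000 + (11658 + 11132)) - 1*(-25441) = -25073/(6000 + 22790) + 25441 = -25073/28790 + 25441 = 732421317/28790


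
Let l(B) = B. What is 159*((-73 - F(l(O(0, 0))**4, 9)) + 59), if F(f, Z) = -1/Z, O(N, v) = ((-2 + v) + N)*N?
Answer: -6625/3 ≈ -2208.3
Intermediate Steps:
O(N, v) = N*(-2 + N + v) (O(N, v) = (-2 + N + v)*N = N*(-2 + N + v))
159*((-73 - F(l(O(0, 0))**4, 9)) + 59) = 159*((-73 - (-1)/9) + 59) = 159*((-73 - 1*(-1/9)) + 59) = 159*((-73 + 1/9) + 59) = 159*(-656/9 + 59) = 159*(-125/9) = -6625/3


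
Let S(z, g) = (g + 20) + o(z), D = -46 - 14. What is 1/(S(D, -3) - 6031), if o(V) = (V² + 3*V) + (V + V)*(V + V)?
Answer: 1/11806 ≈ 8.4703e-5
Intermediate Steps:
D = -60
o(V) = 3*V + 5*V² (o(V) = (V² + 3*V) + (2*V)*(2*V) = (V² + 3*V) + 4*V² = 3*V + 5*V²)
S(z, g) = 20 + g + z*(3 + 5*z) (S(z, g) = (g + 20) + z*(3 + 5*z) = (20 + g) + z*(3 + 5*z) = 20 + g + z*(3 + 5*z))
1/(S(D, -3) - 6031) = 1/((20 - 3 - 60*(3 + 5*(-60))) - 6031) = 1/((20 - 3 - 60*(3 - 300)) - 6031) = 1/((20 - 3 - 60*(-297)) - 6031) = 1/((20 - 3 + 17820) - 6031) = 1/(17837 - 6031) = 1/11806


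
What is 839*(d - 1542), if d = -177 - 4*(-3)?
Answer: -1432173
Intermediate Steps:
d = -165 (d = -177 - 1*(-12) = -177 + 12 = -165)
839*(d - 1542) = 839*(-165 - 1542) = 839*(-1707) = -1432173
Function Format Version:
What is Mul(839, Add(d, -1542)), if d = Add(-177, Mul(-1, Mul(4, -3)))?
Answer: -1432173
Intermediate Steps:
d = -165 (d = Add(-177, Mul(-1, -12)) = Add(-177, 12) = -165)
Mul(839, Add(d, -1542)) = Mul(839, Add(-165, -1542)) = Mul(839, -1707) = -1432173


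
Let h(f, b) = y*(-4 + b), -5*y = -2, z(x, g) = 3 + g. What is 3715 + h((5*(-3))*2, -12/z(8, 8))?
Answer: 204213/55 ≈ 3713.0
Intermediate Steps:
y = ⅖ (y = -⅕*(-2) = ⅖ ≈ 0.40000)
h(f, b) = -8/5 + 2*b/5 (h(f, b) = 2*(-4 + b)/5 = -8/5 + 2*b/5)
3715 + h((5*(-3))*2, -12/z(8, 8)) = 3715 + (-8/5 + 2*(-12/(3 + 8))/5) = 3715 + (-8/5 + 2*(-12/11)/5) = 3715 + (-8/5 + 2*(-12*1/11)/5) = 3715 + (-8/5 + (⅖)*(-12/11)) = 3715 + (-8/5 - 24/55) = 3715 - 112/55 = 204213/55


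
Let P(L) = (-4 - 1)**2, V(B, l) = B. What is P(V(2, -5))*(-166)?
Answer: -4150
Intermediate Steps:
P(L) = 25 (P(L) = (-5)**2 = 25)
P(V(2, -5))*(-166) = 25*(-166) = -4150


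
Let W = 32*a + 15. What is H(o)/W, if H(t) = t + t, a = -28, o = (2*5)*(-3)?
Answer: 60/881 ≈ 0.068104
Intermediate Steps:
o = -30 (o = 10*(-3) = -30)
H(t) = 2*t
W = -881 (W = 32*(-28) + 15 = -896 + 15 = -881)
H(o)/W = (2*(-30))/(-881) = -60*(-1/881) = 60/881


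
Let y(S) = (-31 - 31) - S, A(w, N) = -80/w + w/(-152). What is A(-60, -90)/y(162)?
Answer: -197/25536 ≈ -0.0077146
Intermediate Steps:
A(w, N) = -80/w - w/152 (A(w, N) = -80/w + w*(-1/152) = -80/w - w/152)
y(S) = -62 - S
A(-60, -90)/y(162) = (-80/(-60) - 1/152*(-60))/(-62 - 1*162) = (-80*(-1/60) + 15/38)/(-62 - 162) = (4/3 + 15/38)/(-224) = (197/114)*(-1/224) = -197/25536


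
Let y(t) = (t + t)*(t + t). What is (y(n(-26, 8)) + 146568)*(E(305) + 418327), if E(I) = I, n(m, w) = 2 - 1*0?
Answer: 61364753088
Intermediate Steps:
n(m, w) = 2 (n(m, w) = 2 + 0 = 2)
y(t) = 4*t² (y(t) = (2*t)*(2*t) = 4*t²)
(y(n(-26, 8)) + 146568)*(E(305) + 418327) = (4*2² + 146568)*(305 + 418327) = (4*4 + 146568)*418632 = (16 + 146568)*418632 = 146584*418632 = 61364753088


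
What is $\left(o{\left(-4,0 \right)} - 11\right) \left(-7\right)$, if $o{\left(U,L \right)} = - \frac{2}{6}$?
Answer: $\frac{238}{3} \approx 79.333$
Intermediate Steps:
$o{\left(U,L \right)} = - \frac{1}{3}$ ($o{\left(U,L \right)} = \left(-2\right) \frac{1}{6} = - \frac{1}{3}$)
$\left(o{\left(-4,0 \right)} - 11\right) \left(-7\right) = \left(- \frac{1}{3} - 11\right) \left(-7\right) = \left(- \frac{34}{3}\right) \left(-7\right) = \frac{238}{3}$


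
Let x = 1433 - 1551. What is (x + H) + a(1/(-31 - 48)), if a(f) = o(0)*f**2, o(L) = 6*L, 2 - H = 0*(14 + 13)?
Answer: -116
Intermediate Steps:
x = -118
H = 2 (H = 2 - 0*(14 + 13) = 2 - 0*27 = 2 - 1*0 = 2 + 0 = 2)
a(f) = 0 (a(f) = (6*0)*f**2 = 0*f**2 = 0)
(x + H) + a(1/(-31 - 48)) = (-118 + 2) + 0 = -116 + 0 = -116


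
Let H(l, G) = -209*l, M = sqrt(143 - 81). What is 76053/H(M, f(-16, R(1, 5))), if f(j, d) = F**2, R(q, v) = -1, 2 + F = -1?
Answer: -76053*sqrt(62)/12958 ≈ -46.214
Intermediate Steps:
F = -3 (F = -2 - 1 = -3)
M = sqrt(62) ≈ 7.8740
f(j, d) = 9 (f(j, d) = (-3)**2 = 9)
76053/H(M, f(-16, R(1, 5))) = 76053/((-209*sqrt(62))) = 76053*(-sqrt(62)/12958) = -76053*sqrt(62)/12958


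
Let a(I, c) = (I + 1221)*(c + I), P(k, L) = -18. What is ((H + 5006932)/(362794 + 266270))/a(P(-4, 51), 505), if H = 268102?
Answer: 2637517/184272032052 ≈ 1.4313e-5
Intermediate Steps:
a(I, c) = (1221 + I)*(I + c)
((H + 5006932)/(362794 + 266270))/a(P(-4, 51), 505) = ((268102 + 5006932)/(362794 + 266270))/((-18)² + 1221*(-18) + 1221*505 - 18*505) = (5275034/629064)/(324 - 21978 + 616605 - 9090) = (5275034*(1/629064))/585861 = (2637517/314532)*(1/585861) = 2637517/184272032052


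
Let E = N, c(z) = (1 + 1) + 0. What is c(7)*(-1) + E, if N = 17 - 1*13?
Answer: 2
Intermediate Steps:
N = 4 (N = 17 - 13 = 4)
c(z) = 2 (c(z) = 2 + 0 = 2)
E = 4
c(7)*(-1) + E = 2*(-1) + 4 = -2 + 4 = 2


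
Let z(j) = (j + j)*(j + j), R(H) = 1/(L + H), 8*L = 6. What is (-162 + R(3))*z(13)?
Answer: -1639976/15 ≈ -1.0933e+5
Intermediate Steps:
L = ¾ (L = (⅛)*6 = ¾ ≈ 0.75000)
R(H) = 1/(¾ + H)
z(j) = 4*j² (z(j) = (2*j)*(2*j) = 4*j²)
(-162 + R(3))*z(13) = (-162 + 4/(3 + 4*3))*(4*13²) = (-162 + 4/(3 + 12))*(4*169) = (-162 + 4/15)*676 = -2426/15*676 = -1639976/15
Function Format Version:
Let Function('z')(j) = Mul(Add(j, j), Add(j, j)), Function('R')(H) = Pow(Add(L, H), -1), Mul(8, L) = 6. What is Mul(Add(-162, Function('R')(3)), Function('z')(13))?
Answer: Rational(-1639976, 15) ≈ -1.0933e+5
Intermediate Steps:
L = Rational(3, 4) (L = Mul(Rational(1, 8), 6) = Rational(3, 4) ≈ 0.75000)
Function('R')(H) = Pow(Add(Rational(3, 4), H), -1)
Function('z')(j) = Mul(4, Pow(j, 2)) (Function('z')(j) = Mul(Mul(2, j), Mul(2, j)) = Mul(4, Pow(j, 2)))
Mul(Add(-162, Function('R')(3)), Function('z')(13)) = Mul(Add(-162, Mul(4, Pow(Add(3, Mul(4, 3)), -1))), Mul(4, Pow(13, 2))) = Mul(Add(-162, Mul(4, Pow(Add(3, 12), -1))), Mul(4, 169)) = Mul(Add(-162, Mul(4, Pow(15, -1))), 676) = Mul(Add(-162, Mul(4, Rational(1, 15))), 676) = Mul(Add(-162, Rational(4, 15)), 676) = Mul(Rational(-2426, 15), 676) = Rational(-1639976, 15)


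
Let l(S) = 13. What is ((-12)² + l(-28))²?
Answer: 24649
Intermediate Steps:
((-12)² + l(-28))² = ((-12)² + 13)² = (144 + 13)² = 157² = 24649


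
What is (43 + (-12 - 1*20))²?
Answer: 121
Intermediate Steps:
(43 + (-12 - 1*20))² = (43 + (-12 - 20))² = (43 - 32)² = 11² = 121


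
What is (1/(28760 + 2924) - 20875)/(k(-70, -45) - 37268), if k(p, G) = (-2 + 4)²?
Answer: 661403499/1180672576 ≈ 0.56019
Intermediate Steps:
k(p, G) = 4 (k(p, G) = 2² = 4)
(1/(28760 + 2924) - 20875)/(k(-70, -45) - 37268) = (1/(28760 + 2924) - 20875)/(4 - 37268) = (1/31684 - 20875)/(-37264) = (1/31684 - 20875)*(-1/37264) = -661403499/31684*(-1/37264) = 661403499/1180672576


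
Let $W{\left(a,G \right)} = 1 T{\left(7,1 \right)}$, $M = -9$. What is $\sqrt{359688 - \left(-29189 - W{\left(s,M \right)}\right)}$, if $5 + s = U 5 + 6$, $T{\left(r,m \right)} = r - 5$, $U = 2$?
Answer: $\sqrt{388879} \approx 623.6$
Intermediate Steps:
$T{\left(r,m \right)} = -5 + r$ ($T{\left(r,m \right)} = r - 5 = -5 + r$)
$s = 11$ ($s = -5 + \left(2 \cdot 5 + 6\right) = -5 + \left(10 + 6\right) = -5 + 16 = 11$)
$W{\left(a,G \right)} = 2$ ($W{\left(a,G \right)} = 1 \left(-5 + 7\right) = 1 \cdot 2 = 2$)
$\sqrt{359688 - \left(-29189 - W{\left(s,M \right)}\right)} = \sqrt{359688 + \left(\left(2 + 128223\right) - 99034\right)} = \sqrt{359688 + \left(128225 - 99034\right)} = \sqrt{359688 + 29191} = \sqrt{388879}$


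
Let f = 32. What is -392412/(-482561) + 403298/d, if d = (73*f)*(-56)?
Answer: -10234436999/4509049984 ≈ -2.2698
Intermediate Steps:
d = -130816 (d = (73*32)*(-56) = 2336*(-56) = -130816)
-392412/(-482561) + 403298/d = -392412/(-482561) + 403298/(-130816) = -392412*(-1/482561) + 403298*(-1/130816) = 392412/482561 - 28807/9344 = -10234436999/4509049984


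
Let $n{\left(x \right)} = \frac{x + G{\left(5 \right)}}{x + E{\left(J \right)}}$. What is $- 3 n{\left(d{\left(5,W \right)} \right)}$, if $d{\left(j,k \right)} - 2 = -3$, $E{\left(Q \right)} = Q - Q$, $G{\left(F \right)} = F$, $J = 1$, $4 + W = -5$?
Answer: $12$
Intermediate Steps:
$W = -9$ ($W = -4 - 5 = -9$)
$E{\left(Q \right)} = 0$
$d{\left(j,k \right)} = -1$ ($d{\left(j,k \right)} = 2 - 3 = -1$)
$n{\left(x \right)} = \frac{5 + x}{x}$ ($n{\left(x \right)} = \frac{x + 5}{x + 0} = \frac{5 + x}{x}$)
$- 3 n{\left(d{\left(5,W \right)} \right)} = - 3 \frac{5 - 1}{-1} = - 3 \left(\left(-1\right) 4\right) = \left(-3\right) \left(-4\right) = 12$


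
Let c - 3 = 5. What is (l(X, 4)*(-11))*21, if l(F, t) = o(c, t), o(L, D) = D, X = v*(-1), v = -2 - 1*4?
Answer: -924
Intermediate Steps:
v = -6 (v = -2 - 4 = -6)
X = 6 (X = -6*(-1) = 6)
c = 8 (c = 3 + 5 = 8)
l(F, t) = t
(l(X, 4)*(-11))*21 = (4*(-11))*21 = -44*21 = -924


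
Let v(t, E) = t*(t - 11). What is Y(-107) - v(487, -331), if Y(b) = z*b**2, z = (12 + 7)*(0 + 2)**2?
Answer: 638312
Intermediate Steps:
v(t, E) = t*(-11 + t)
z = 76 (z = 19*2**2 = 19*4 = 76)
Y(b) = 76*b**2
Y(-107) - v(487, -331) = 76*(-107)**2 - 487*(-11 + 487) = 76*11449 - 487*476 = 870124 - 1*231812 = 870124 - 231812 = 638312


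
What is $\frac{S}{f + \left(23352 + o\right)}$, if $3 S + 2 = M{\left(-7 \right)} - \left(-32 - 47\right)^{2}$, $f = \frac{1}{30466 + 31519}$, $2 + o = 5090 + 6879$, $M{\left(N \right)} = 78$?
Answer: $- \frac{127379175}{2189248216} \approx -0.058184$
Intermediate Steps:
$o = 11967$ ($o = -2 + \left(5090 + 6879\right) = -2 + 11969 = 11967$)
$f = \frac{1}{61985} \approx 1.6133 \cdot 10^{-5}$
$S = -2055$ ($S = - \frac{2}{3} + \frac{78 - \left(-32 - 47\right)^{2}}{3} = - \frac{2}{3} + \frac{78 - \left(-79\right)^{2}}{3} = - \frac{2}{3} + \frac{78 - 6241}{3} = - \frac{2}{3} + \frac{1}{3} \left(-6163\right) = - \frac{2}{3} - \frac{6163}{3} = -2055$)
$\frac{S}{f + \left(23352 + o\right)} = - \frac{2055}{\frac{1}{61985} + \left(23352 + 11967\right)} = - \frac{2055}{\frac{1}{61985} + 35319} = - \frac{2055}{\frac{2189248216}{61985}} = \left(-2055\right) \frac{61985}{2189248216} = - \frac{127379175}{2189248216}$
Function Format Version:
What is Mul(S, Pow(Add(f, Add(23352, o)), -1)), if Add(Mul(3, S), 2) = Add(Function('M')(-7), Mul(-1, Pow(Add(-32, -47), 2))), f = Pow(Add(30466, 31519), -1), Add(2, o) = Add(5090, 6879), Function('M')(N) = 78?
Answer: Rational(-127379175, 2189248216) ≈ -0.058184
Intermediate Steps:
o = 11967 (o = Add(-2, Add(5090, 6879)) = Add(-2, 11969) = 11967)
f = Rational(1, 61985) (f = Pow(61985, -1) = Rational(1, 61985) ≈ 1.6133e-5)
S = -2055 (S = Add(Rational(-2, 3), Mul(Rational(1, 3), Add(78, Mul(-1, Pow(Add(-32, -47), 2))))) = Add(Rational(-2, 3), Mul(Rational(1, 3), Add(78, Mul(-1, Pow(-79, 2))))) = Add(Rational(-2, 3), Mul(Rational(1, 3), Add(78, Mul(-1, 6241)))) = Add(Rational(-2, 3), Mul(Rational(1, 3), Add(78, -6241))) = Add(Rational(-2, 3), Mul(Rational(1, 3), -6163)) = Add(Rational(-2, 3), Rational(-6163, 3)) = -2055)
Mul(S, Pow(Add(f, Add(23352, o)), -1)) = Mul(-2055, Pow(Add(Rational(1, 61985), Add(23352, 11967)), -1)) = Mul(-2055, Pow(Add(Rational(1, 61985), 35319), -1)) = Mul(-2055, Pow(Rational(2189248216, 61985), -1)) = Mul(-2055, Rational(61985, 2189248216)) = Rational(-127379175, 2189248216)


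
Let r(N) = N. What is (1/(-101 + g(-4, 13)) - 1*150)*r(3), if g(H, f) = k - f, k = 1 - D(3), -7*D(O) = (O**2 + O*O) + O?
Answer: -49503/110 ≈ -450.03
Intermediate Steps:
D(O) = -2*O**2/7 - O/7 (D(O) = -((O**2 + O*O) + O)/7 = -((O**2 + O**2) + O)/7 = -(2*O**2 + O)/7 = -(O + 2*O**2)/7 = -2*O**2/7 - O/7)
k = 4 (k = 1 - (-1)*3*(1 + 2*3)/7 = 1 - (-1)*3*(1 + 6)/7 = 1 - (-1)*3*7/7 = 1 - 1*(-3) = 1 + 3 = 4)
g(H, f) = 4 - f
(1/(-101 + g(-4, 13)) - 1*150)*r(3) = (1/(-101 + (4 - 1*13)) - 1*150)*3 = (1/(-101 + (4 - 13)) - 150)*3 = (1/(-101 - 9) - 150)*3 = (1/(-110) - 150)*3 = (-1/110 - 150)*3 = -16501/110*3 = -49503/110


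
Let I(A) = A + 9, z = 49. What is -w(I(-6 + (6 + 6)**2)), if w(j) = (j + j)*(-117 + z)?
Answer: 19992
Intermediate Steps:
I(A) = 9 + A
w(j) = -136*j (w(j) = (j + j)*(-117 + 49) = (2*j)*(-68) = -136*j)
-w(I(-6 + (6 + 6)**2)) = -(-136)*(9 + (-6 + (6 + 6)**2)) = -(-136)*(9 + (-6 + 12**2)) = -(-136)*(9 + (-6 + 144)) = -(-136)*(9 + 138) = -(-136)*147 = -1*(-19992) = 19992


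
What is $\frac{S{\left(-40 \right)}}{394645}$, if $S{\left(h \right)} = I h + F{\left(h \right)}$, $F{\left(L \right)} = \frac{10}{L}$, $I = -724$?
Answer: $\frac{115839}{1578580} \approx 0.073382$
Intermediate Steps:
$S{\left(h \right)} = - 724 h + \frac{10}{h}$
$\frac{S{\left(-40 \right)}}{394645} = \frac{\left(-724\right) \left(-40\right) + \frac{10}{-40}}{394645} = \left(28960 + 10 \left(- \frac{1}{40}\right)\right) \frac{1}{394645} = \left(28960 - \frac{1}{4}\right) \frac{1}{394645} = \frac{115839}{4} \cdot \frac{1}{394645} = \frac{115839}{1578580}$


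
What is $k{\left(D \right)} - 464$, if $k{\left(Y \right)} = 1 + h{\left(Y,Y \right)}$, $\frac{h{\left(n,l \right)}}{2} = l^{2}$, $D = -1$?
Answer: $-461$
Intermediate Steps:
$h{\left(n,l \right)} = 2 l^{2}$
$k{\left(Y \right)} = 1 + 2 Y^{2}$
$k{\left(D \right)} - 464 = \left(1 + 2 \left(-1\right)^{2}\right) - 464 = \left(1 + 2 \cdot 1\right) - 464 = \left(1 + 2\right) - 464 = 3 - 464 = -461$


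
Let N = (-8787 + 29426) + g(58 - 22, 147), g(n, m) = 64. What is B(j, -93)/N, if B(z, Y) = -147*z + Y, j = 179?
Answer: -8802/6901 ≈ -1.2755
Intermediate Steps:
B(z, Y) = Y - 147*z
N = 20703 (N = (-8787 + 29426) + 64 = 20639 + 64 = 20703)
B(j, -93)/N = (-93 - 147*179)/20703 = (-93 - 26313)*(1/20703) = -26406*1/20703 = -8802/6901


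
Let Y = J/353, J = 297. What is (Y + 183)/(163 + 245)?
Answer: 2704/6001 ≈ 0.45059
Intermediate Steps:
Y = 297/353 ≈ 0.84136
(Y + 183)/(163 + 245) = (297/353 + 183)/(163 + 245) = (64896/353)/408 = (64896/353)*(1/408) = 2704/6001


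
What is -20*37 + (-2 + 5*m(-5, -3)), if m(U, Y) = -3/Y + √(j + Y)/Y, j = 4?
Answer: -2216/3 ≈ -738.67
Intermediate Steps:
m(U, Y) = -3/Y + √(4 + Y)/Y
-20*37 + (-2 + 5*m(-5, -3)) = -20*37 + (-2 + 5*((-3 + √(4 - 3))/(-3))) = -740 + (-2 + 5*(-(-3 + √1)/3)) = -740 + (-2 + 5*(-(-3 + 1)/3)) = -740 + (-2 + 5*(-⅓*(-2))) = -740 + (-2 + 5*(⅔)) = -740 + (-2 + 10/3) = -740 + 4/3 = -2216/3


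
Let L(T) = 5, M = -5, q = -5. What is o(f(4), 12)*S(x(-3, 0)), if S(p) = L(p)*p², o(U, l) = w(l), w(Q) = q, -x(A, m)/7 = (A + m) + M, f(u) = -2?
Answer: -78400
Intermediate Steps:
x(A, m) = 35 - 7*A - 7*m (x(A, m) = -7*((A + m) - 5) = -7*(-5 + A + m) = 35 - 7*A - 7*m)
w(Q) = -5
o(U, l) = -5
S(p) = 5*p²
o(f(4), 12)*S(x(-3, 0)) = -25*(35 - 7*(-3) - 7*0)² = -25*(35 + 21 + 0)² = -25*56² = -25*3136 = -5*15680 = -78400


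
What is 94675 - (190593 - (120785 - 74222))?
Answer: -49355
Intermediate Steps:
94675 - (190593 - (120785 - 74222)) = 94675 - (190593 - 1*46563) = 94675 - (190593 - 46563) = 94675 - 1*144030 = 94675 - 144030 = -49355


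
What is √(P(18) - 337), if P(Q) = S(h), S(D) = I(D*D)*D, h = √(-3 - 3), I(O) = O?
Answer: √(-337 - 6*I*√6) ≈ 0.4002 - 18.362*I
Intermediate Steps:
h = I*√6 (h = √(-6) = I*√6 ≈ 2.4495*I)
S(D) = D³ (S(D) = (D*D)*D = D²*D = D³)
P(Q) = -6*I*√6 (P(Q) = (I*√6)³ = -6*I*√6)
√(P(18) - 337) = √(-6*I*√6 - 337) = √(-337 - 6*I*√6)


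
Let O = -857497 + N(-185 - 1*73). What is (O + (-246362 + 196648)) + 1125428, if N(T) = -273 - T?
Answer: 218202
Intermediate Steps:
O = -857512 (O = -857497 + (-273 - (-185 - 1*73)) = -857497 + (-273 - (-185 - 73)) = -857497 + (-273 - 1*(-258)) = -857497 + (-273 + 258) = -857497 - 15 = -857512)
(O + (-246362 + 196648)) + 1125428 = (-857512 + (-246362 + 196648)) + 1125428 = (-857512 - 49714) + 1125428 = -907226 + 1125428 = 218202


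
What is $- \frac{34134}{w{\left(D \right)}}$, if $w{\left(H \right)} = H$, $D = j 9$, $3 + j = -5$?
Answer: $\frac{5689}{12} \approx 474.08$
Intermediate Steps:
$j = -8$ ($j = -3 - 5 = -8$)
$D = -72$ ($D = \left(-8\right) 9 = -72$)
$- \frac{34134}{w{\left(D \right)}} = - \frac{34134}{-72} = \left(-34134\right) \left(- \frac{1}{72}\right) = \frac{5689}{12}$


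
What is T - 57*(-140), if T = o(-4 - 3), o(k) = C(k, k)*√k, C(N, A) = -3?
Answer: 7980 - 3*I*√7 ≈ 7980.0 - 7.9373*I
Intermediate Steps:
o(k) = -3*√k
T = -3*I*√7 (T = -3*√(-4 - 3) = -3*I*√7 ≈ -7.9373*I)
T - 57*(-140) = -3*I*√7 - 57*(-140) = -3*I*√7 + 7980 = 7980 - 3*I*√7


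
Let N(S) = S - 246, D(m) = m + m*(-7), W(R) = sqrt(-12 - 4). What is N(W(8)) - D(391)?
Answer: 2100 + 4*I ≈ 2100.0 + 4.0*I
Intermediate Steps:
W(R) = 4*I (W(R) = sqrt(-16) = 4*I)
D(m) = -6*m (D(m) = m - 7*m = -6*m)
N(S) = -246 + S
N(W(8)) - D(391) = (-246 + 4*I) - (-6)*391 = (-246 + 4*I) - 1*(-2346) = (-246 + 4*I) + 2346 = 2100 + 4*I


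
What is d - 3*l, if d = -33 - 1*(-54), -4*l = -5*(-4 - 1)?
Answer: 159/4 ≈ 39.750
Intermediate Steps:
l = -25/4 (l = -(-5)*(-4 - 1)/4 = -(-5)*(-5)/4 = -¼*25 = -25/4 ≈ -6.2500)
d = 21 (d = -33 + 54 = 21)
d - 3*l = 21 - 3*(-25/4) = 21 + 75/4 = 159/4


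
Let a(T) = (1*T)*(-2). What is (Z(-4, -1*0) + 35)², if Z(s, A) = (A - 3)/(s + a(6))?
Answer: 316969/256 ≈ 1238.2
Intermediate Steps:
a(T) = -2*T (a(T) = T*(-2) = -2*T)
Z(s, A) = (-3 + A)/(-12 + s) (Z(s, A) = (A - 3)/(s - 2*6) = (-3 + A)/(s - 12) = (-3 + A)/(-12 + s))
(Z(-4, -1*0) + 35)² = ((-3 - 1*0)/(-12 - 4) + 35)² = ((-3 + 0)/(-16) + 35)² = (-1/16*(-3) + 35)² = (3/16 + 35)² = (563/16)² = 316969/256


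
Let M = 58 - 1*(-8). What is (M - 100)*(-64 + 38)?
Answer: 884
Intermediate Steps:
M = 66 (M = 58 + 8 = 66)
(M - 100)*(-64 + 38) = (66 - 100)*(-64 + 38) = -34*(-26) = 884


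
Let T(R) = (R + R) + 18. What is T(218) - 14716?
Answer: -14262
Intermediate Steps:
T(R) = 18 + 2*R (T(R) = 2*R + 18 = 18 + 2*R)
T(218) - 14716 = (18 + 2*218) - 14716 = (18 + 436) - 14716 = 454 - 14716 = -14262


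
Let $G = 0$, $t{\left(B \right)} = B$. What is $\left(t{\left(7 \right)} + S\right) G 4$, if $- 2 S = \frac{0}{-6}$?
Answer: $0$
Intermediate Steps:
$S = 0$ ($S = - \frac{0 \frac{1}{-6}}{2} = - \frac{0 \left(- \frac{1}{6}\right)}{2} = \left(- \frac{1}{2}\right) 0 = 0$)
$\left(t{\left(7 \right)} + S\right) G 4 = \left(7 + 0\right) 0 \cdot 4 = 7 \cdot 0 = 0$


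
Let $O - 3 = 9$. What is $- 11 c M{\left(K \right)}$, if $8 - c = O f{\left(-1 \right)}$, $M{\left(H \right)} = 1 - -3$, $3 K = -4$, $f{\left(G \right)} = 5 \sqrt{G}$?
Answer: $-352 + 2640 i \approx -352.0 + 2640.0 i$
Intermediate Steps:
$K = - \frac{4}{3}$ ($K = \frac{1}{3} \left(-4\right) = - \frac{4}{3} \approx -1.3333$)
$O = 12$ ($O = 3 + 9 = 12$)
$M{\left(H \right)} = 4$ ($M{\left(H \right)} = 1 + 3 = 4$)
$c = 8 - 60 i$ ($c = 8 - 12 \cdot 5 \sqrt{-1} = 8 - 12 \cdot 5 i = 8 - 60 i \approx 8.0 - 60.0 i$)
$- 11 c M{\left(K \right)} = - 11 \left(8 - 60 i\right) 4 = \left(-88 + 660 i\right) 4 = -352 + 2640 i$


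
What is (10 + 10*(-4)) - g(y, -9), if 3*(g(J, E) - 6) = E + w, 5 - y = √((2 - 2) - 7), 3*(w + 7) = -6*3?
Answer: -86/3 ≈ -28.667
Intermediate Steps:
w = -13 (w = -7 + (-6*3)/3 = -7 + (⅓)*(-18) = -7 - 6 = -13)
y = 5 - I*√7 (y = 5 - √((2 - 2) - 7) = 5 - √(0 - 7) = 5 - √(-7) = 5 - I*√7 ≈ 5.0 - 2.6458*I)
g(J, E) = 5/3 + E/3 (g(J, E) = 6 + (E - 13)/3 = 6 + (-13 + E)/3 = 6 + (-13/3 + E/3) = 5/3 + E/3)
(10 + 10*(-4)) - g(y, -9) = (10 + 10*(-4)) - (5/3 + (⅓)*(-9)) = (10 - 40) - (5/3 - 3) = -30 - 1*(-4/3) = -30 + 4/3 = -86/3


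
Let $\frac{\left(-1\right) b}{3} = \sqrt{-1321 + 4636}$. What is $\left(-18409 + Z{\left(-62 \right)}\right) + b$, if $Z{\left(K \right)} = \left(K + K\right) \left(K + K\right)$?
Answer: $-3033 - 3 \sqrt{3315} \approx -3205.7$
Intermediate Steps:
$b = - 3 \sqrt{3315}$ ($b = - 3 \sqrt{-1321 + 4636} = - 3 \sqrt{3315} \approx -172.73$)
$Z{\left(K \right)} = 4 K^{2}$ ($Z{\left(K \right)} = 2 K 2 K = 4 K^{2}$)
$\left(-18409 + Z{\left(-62 \right)}\right) + b = \left(-18409 + 4 \left(-62\right)^{2}\right) - 3 \sqrt{3315} = \left(-18409 + 4 \cdot 3844\right) - 3 \sqrt{3315} = \left(-18409 + 15376\right) - 3 \sqrt{3315} = -3033 - 3 \sqrt{3315}$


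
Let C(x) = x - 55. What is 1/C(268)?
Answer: 1/213 ≈ 0.0046948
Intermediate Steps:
C(x) = -55 + x
1/C(268) = 1/(-55 + 268) = 1/213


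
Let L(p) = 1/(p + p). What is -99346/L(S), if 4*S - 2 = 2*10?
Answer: -1092806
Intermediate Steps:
S = 11/2 (S = ½ + (2*10)/4 = ½ + (¼)*20 = ½ + 5 = 11/2 ≈ 5.5000)
L(p) = 1/(2*p)
-99346/L(S) = -99346/(1/(2*(11/2))) = -99346/((½)*(2/11)) = -99346/1/11 = -99346*11 = -1092806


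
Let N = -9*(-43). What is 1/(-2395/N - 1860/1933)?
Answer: -748071/5349355 ≈ -0.13984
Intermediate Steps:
N = 387
1/(-2395/N - 1860/1933) = 1/(-2395/387 - 1860/1933) = 1/(-5349355/748071) = -748071/5349355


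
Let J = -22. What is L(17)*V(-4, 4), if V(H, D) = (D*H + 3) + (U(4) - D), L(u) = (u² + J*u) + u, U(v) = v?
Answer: 884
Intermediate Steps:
L(u) = u² - 21*u (L(u) = (u² - 22*u) + u = u² - 21*u)
V(H, D) = 7 - D + D*H (V(H, D) = (D*H + 3) + (4 - D) = (3 + D*H) + (4 - D) = 7 - D + D*H)
L(17)*V(-4, 4) = (17*(-21 + 17))*(7 - 1*4 + 4*(-4)) = (17*(-4))*(7 - 4 - 16) = -68*(-13) = 884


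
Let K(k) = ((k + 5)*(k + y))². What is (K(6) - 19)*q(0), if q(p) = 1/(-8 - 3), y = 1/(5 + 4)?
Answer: -364486/891 ≈ -409.08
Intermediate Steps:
y = ⅑ (y = 1/9 = ⅑ ≈ 0.11111)
q(p) = -1/11 (q(p) = 1/(-11) = -1/11)
K(k) = (5 + k)²*(⅑ + k)² (K(k) = ((k + 5)*(k + ⅑))² = ((5 + k)*(⅑ + k))² = (5 + k)²*(⅑ + k)²)
(K(6) - 19)*q(0) = ((1 + 9*6)²*(5 + 6)²/81 - 19)*(-1/11) = ((1/81)*(1 + 54)²*11² - 19)*(-1/11) = ((1/81)*55²*121 - 19)*(-1/11) = ((1/81)*3025*121 - 19)*(-1/11) = (366025/81 - 19)*(-1/11) = (364486/81)*(-1/11) = -364486/891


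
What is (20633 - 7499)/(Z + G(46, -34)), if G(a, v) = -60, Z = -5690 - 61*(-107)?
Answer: 4378/259 ≈ 16.903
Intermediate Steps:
Z = 837 (Z = -5690 - 1*(-6527) = -5690 + 6527 = 837)
(20633 - 7499)/(Z + G(46, -34)) = (20633 - 7499)/(837 - 60) = 13134/777 = 13134*(1/777) = 4378/259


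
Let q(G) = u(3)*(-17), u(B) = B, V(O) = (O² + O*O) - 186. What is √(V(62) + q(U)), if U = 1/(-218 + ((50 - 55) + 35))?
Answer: √7451 ≈ 86.319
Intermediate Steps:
V(O) = -186 + 2*O² (V(O) = (O² + O²) - 186 = 2*O² - 186 = -186 + 2*O²)
U = -1/188 (U = 1/(-218 + (-5 + 35)) = 1/(-218 + 30) = 1/(-188) = -1/188 ≈ -0.0053191)
q(G) = -51 (q(G) = 3*(-17) = -51)
√(V(62) + q(U)) = √((-186 + 2*62²) - 51) = √((-186 + 2*3844) - 51) = √((-186 + 7688) - 51) = √(7502 - 51) = √7451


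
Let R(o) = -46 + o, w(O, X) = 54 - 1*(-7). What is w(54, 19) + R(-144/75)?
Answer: 327/25 ≈ 13.080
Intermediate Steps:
w(O, X) = 61 (w(O, X) = 54 + 7 = 61)
w(54, 19) + R(-144/75) = 61 + (-46 - 144/75) = 61 + (-46 - 144*1/75) = 61 + (-46 - 48/25) = 61 - 1198/25 = 327/25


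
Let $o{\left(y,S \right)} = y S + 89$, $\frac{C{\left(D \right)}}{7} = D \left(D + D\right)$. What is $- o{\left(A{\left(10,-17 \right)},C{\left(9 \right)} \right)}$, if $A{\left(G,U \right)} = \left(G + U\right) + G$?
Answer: $-3491$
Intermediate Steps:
$C{\left(D \right)} = 14 D^{2}$ ($C{\left(D \right)} = 7 D \left(D + D\right) = 7 D 2 D = 7 \cdot 2 D^{2} = 14 D^{2}$)
$A{\left(G,U \right)} = U + 2 G$
$o{\left(y,S \right)} = 89 + S y$ ($o{\left(y,S \right)} = S y + 89 = 89 + S y$)
$- o{\left(A{\left(10,-17 \right)},C{\left(9 \right)} \right)} = - (89 + 14 \cdot 9^{2} \left(-17 + 2 \cdot 10\right)) = - (89 + 14 \cdot 81 \left(-17 + 20\right)) = - (89 + 1134 \cdot 3) = - (89 + 3402) = \left(-1\right) 3491 = -3491$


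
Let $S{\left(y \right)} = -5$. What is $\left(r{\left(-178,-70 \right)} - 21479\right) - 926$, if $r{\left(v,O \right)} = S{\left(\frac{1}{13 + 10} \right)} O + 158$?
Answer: $-21897$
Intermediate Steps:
$r{\left(v,O \right)} = 158 - 5 O$ ($r{\left(v,O \right)} = - 5 O + 158 = 158 - 5 O$)
$\left(r{\left(-178,-70 \right)} - 21479\right) - 926 = \left(\left(158 - -350\right) - 21479\right) - 926 = \left(\left(158 + 350\right) - 21479\right) - 926 = \left(508 - 21479\right) - 926 = -20971 - 926 = -21897$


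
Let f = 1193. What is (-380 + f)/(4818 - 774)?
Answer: 271/1348 ≈ 0.20104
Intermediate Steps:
(-380 + f)/(4818 - 774) = (-380 + 1193)/(4818 - 774) = 813/4044 = 813*(1/4044) = 271/1348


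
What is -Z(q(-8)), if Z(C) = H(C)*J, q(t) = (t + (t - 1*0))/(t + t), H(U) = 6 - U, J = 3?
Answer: -15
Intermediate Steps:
q(t) = 1 (q(t) = (t + (t + 0))/((2*t)) = (t + t)*(1/(2*t)) = (2*t)*(1/(2*t)) = 1)
Z(C) = 18 - 3*C (Z(C) = (6 - C)*3 = 18 - 3*C)
-Z(q(-8)) = -(18 - 3*1) = -(18 - 3) = -1*15 = -15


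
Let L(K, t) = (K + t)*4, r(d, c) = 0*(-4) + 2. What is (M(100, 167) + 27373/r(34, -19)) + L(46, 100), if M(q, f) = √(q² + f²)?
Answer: 28541/2 + √37889 ≈ 14465.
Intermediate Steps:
M(q, f) = √(f² + q²)
r(d, c) = 2 (r(d, c) = 0 + 2 = 2)
L(K, t) = 4*K + 4*t
(M(100, 167) + 27373/r(34, -19)) + L(46, 100) = (√(167² + 100²) + 27373/2) + (4*46 + 4*100) = (√(27889 + 10000) + 27373*(½)) + (184 + 400) = (√37889 + 27373/2) + 584 = (27373/2 + √37889) + 584 = 28541/2 + √37889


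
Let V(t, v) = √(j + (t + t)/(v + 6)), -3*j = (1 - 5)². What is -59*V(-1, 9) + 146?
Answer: 146 - 59*I*√1230/15 ≈ 146.0 - 137.95*I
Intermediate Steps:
j = -16/3 (j = -(1 - 5)²/3 = -⅓*(-4)² = -⅓*16 = -16/3 ≈ -5.3333)
V(t, v) = √(-16/3 + 2*t/(6 + v)) (V(t, v) = √(-16/3 + (t + t)/(v + 6)) = √(-16/3 + (2*t)/(6 + v)) = √(-16/3 + 2*t/(6 + v)))
-59*V(-1, 9) + 146 = -59*√6*√((-48 - 8*9 + 3*(-1))/(6 + 9))/3 + 146 = -59*√6*√((-48 - 72 - 3)/15)/3 + 146 = -59*√6*√((1/15)*(-123))/3 + 146 = -59*√6*√(-41/5)/3 + 146 = -59*√6*I*√205/5/3 + 146 = -59*I*√1230/15 + 146 = 146 - 59*I*√1230/15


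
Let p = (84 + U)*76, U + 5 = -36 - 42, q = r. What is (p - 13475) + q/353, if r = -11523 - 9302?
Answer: -4750672/353 ≈ -13458.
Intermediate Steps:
r = -20825
q = -20825
U = -83 (U = -5 + (-36 - 42) = -5 - 78 = -83)
p = 76 (p = (84 - 83)*76 = 1*76 = 76)
(p - 13475) + q/353 = (76 - 13475) - 20825/353 = -13399 - 20825*1/353 = -13399 - 20825/353 = -4750672/353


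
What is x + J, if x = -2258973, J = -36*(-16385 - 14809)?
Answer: -1135989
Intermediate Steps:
J = 1122984 (J = -36*(-31194) = 1122984)
x + J = -2258973 + 1122984 = -1135989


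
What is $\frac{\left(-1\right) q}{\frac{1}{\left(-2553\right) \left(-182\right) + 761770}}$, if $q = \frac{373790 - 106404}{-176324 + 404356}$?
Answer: $- \frac{1463957449}{1018} \approx -1.4381 \cdot 10^{6}$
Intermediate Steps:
$q = \frac{19099}{16288}$ ($q = \frac{267386}{228032} = 267386 \cdot \frac{1}{228032} = \frac{19099}{16288} \approx 1.1726$)
$\frac{\left(-1\right) q}{\frac{1}{\left(-2553\right) \left(-182\right) + 761770}} = \frac{\left(-1\right) \frac{19099}{16288}}{\frac{1}{\left(-2553\right) \left(-182\right) + 761770}} = - \frac{19099}{16288 \frac{1}{464646 + 761770}} = - \frac{19099}{16288 \cdot \frac{1}{1226416}} = - \frac{19099 \frac{1}{\frac{1}{1226416}}}{16288} = \left(- \frac{19099}{16288}\right) 1226416 = - \frac{1463957449}{1018}$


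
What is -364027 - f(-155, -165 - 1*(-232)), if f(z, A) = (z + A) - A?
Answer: -363872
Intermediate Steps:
f(z, A) = z (f(z, A) = (A + z) - A = z)
-364027 - f(-155, -165 - 1*(-232)) = -364027 - 1*(-155) = -364027 + 155 = -363872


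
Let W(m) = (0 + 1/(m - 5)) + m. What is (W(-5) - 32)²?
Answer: 137641/100 ≈ 1376.4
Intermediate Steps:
W(m) = m + 1/(-5 + m) (W(m) = (0 + 1/(-5 + m)) + m = 1/(-5 + m) + m = m + 1/(-5 + m))
(W(-5) - 32)² = ((1 + (-5)² - 5*(-5))/(-5 - 5) - 32)² = ((1 + 25 + 25)/(-10) - 32)² = (-⅒*51 - 32)² = (-51/10 - 32)² = (-371/10)² = 137641/100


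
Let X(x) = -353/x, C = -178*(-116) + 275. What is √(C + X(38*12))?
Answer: √1087620990/228 ≈ 144.65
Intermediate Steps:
C = 20923 (C = 20648 + 275 = 20923)
√(C + X(38*12)) = √(20923 - 353/(38*12)) = √(20923 - 353/456) = √(9540535/456) = √1087620990/228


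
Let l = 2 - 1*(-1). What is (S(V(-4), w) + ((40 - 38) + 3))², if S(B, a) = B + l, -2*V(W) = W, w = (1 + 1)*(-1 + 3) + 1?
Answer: 100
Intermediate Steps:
w = 5 (w = 2*2 + 1 = 4 + 1 = 5)
V(W) = -W/2
l = 3 (l = 2 + 1 = 3)
S(B, a) = 3 + B (S(B, a) = B + 3 = 3 + B)
(S(V(-4), w) + ((40 - 38) + 3))² = ((3 - ½*(-4)) + ((40 - 38) + 3))² = ((3 + 2) + (2 + 3))² = (5 + 5)² = 10² = 100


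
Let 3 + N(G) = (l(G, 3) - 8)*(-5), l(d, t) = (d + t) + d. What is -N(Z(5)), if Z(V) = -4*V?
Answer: -222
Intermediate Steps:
l(d, t) = t + 2*d
N(G) = 22 - 10*G (N(G) = -3 + ((3 + 2*G) - 8)*(-5) = -3 + (-5 + 2*G)*(-5) = -3 + (25 - 10*G) = 22 - 10*G)
-N(Z(5)) = -(22 - (-40)*5) = -(22 - 10*(-20)) = -(22 + 200) = -1*222 = -222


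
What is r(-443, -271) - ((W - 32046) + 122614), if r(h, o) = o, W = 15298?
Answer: -106137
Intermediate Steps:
r(-443, -271) - ((W - 32046) + 122614) = -271 - ((15298 - 32046) + 122614) = -271 - (-16748 + 122614) = -271 - 1*105866 = -271 - 105866 = -106137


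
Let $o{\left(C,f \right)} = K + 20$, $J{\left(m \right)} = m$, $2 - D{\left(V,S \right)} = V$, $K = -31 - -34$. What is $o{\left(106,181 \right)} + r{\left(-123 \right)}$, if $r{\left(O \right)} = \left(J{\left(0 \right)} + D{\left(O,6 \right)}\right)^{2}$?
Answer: $15648$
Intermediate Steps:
$K = 3$ ($K = -31 + 34 = 3$)
$D{\left(V,S \right)} = 2 - V$
$o{\left(C,f \right)} = 23$ ($o{\left(C,f \right)} = 3 + 20 = 23$)
$r{\left(O \right)} = \left(2 - O\right)^{2}$ ($r{\left(O \right)} = \left(0 - \left(-2 + O\right)\right)^{2} = \left(2 - O\right)^{2}$)
$o{\left(106,181 \right)} + r{\left(-123 \right)} = 23 + \left(-2 - 123\right)^{2} = 23 + \left(-125\right)^{2} = 23 + 15625 = 15648$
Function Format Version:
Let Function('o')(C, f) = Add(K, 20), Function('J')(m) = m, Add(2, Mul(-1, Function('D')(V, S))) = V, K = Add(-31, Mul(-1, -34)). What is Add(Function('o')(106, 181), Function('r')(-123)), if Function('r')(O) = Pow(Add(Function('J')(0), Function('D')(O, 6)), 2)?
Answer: 15648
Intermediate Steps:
K = 3 (K = Add(-31, 34) = 3)
Function('D')(V, S) = Add(2, Mul(-1, V))
Function('o')(C, f) = 23 (Function('o')(C, f) = Add(3, 20) = 23)
Function('r')(O) = Pow(Add(2, Mul(-1, O)), 2) (Function('r')(O) = Pow(Add(0, Add(2, Mul(-1, O))), 2) = Pow(Add(2, Mul(-1, O)), 2))
Add(Function('o')(106, 181), Function('r')(-123)) = Add(23, Pow(Add(-2, -123), 2)) = Add(23, Pow(-125, 2)) = Add(23, 15625) = 15648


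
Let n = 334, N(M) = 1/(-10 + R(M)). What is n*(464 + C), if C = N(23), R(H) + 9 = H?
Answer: 310119/2 ≈ 1.5506e+5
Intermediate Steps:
R(H) = -9 + H
N(M) = 1/(-19 + M) (N(M) = 1/(-10 + (-9 + M)) = 1/(-19 + M))
C = 1/4 (C = 1/(-19 + 23) = 1/4 ≈ 0.25000)
n*(464 + C) = 334*(464 + 1/4) = 334*(1857/4) = 310119/2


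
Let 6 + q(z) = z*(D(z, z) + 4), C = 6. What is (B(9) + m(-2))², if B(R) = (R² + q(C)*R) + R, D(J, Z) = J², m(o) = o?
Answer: 4813636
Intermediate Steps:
q(z) = -6 + z*(4 + z²) (q(z) = -6 + z*(z² + 4) = -6 + z*(4 + z²))
B(R) = R² + 235*R (B(R) = (R² + (-6 + 6³ + 4*6)*R) + R = (R² + (-6 + 216 + 24)*R) + R = (R² + 234*R) + R = R² + 235*R)
(B(9) + m(-2))² = (9*(235 + 9) - 2)² = (9*244 - 2)² = (2196 - 2)² = 2194² = 4813636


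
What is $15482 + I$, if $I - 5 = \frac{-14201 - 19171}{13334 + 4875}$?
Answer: $\frac{281969411}{18209} \approx 15485.0$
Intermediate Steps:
$I = \frac{57673}{18209}$ ($I = 5 + \frac{-14201 - 19171}{13334 + 4875} = 5 - \frac{33372}{18209} = \frac{57673}{18209} \approx 3.1673$)
$15482 + I = 15482 + \frac{57673}{18209} = \frac{281969411}{18209}$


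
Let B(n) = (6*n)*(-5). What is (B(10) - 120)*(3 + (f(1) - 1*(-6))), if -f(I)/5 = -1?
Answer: -5880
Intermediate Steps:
f(I) = 5 (f(I) = -5*(-1) = 5)
B(n) = -30*n
(B(10) - 120)*(3 + (f(1) - 1*(-6))) = (-30*10 - 120)*(3 + (5 - 1*(-6))) = (-300 - 120)*(3 + (5 + 6)) = -420*(3 + 11) = -420*14 = -5880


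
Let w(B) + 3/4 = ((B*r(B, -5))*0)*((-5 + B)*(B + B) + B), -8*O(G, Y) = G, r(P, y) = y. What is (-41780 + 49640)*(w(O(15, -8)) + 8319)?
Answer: 65381445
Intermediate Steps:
O(G, Y) = -G/8
w(B) = -¾ (w(B) = -¾ + ((B*(-5))*0)*((-5 + B)*(B + B) + B) = -¾ + (-5*B*0)*((-5 + B)*(2*B) + B) = -¾ + 0*(2*B*(-5 + B) + B) = -¾ + 0*(B + 2*B*(-5 + B)) = -¾ + 0 = -¾)
(-41780 + 49640)*(w(O(15, -8)) + 8319) = (-41780 + 49640)*(-¾ + 8319) = 7860*(33273/4) = 65381445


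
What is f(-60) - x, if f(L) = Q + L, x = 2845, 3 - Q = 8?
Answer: -2910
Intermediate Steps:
Q = -5 (Q = 3 - 1*8 = 3 - 8 = -5)
f(L) = -5 + L
f(-60) - x = (-5 - 60) - 1*2845 = -65 - 2845 = -2910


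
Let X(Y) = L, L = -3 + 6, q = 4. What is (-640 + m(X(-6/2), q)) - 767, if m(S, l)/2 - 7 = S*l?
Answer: -1369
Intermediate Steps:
L = 3
X(Y) = 3
m(S, l) = 14 + 2*S*l (m(S, l) = 14 + 2*(S*l) = 14 + 2*S*l)
(-640 + m(X(-6/2), q)) - 767 = (-640 + (14 + 2*3*4)) - 767 = (-640 + (14 + 24)) - 767 = (-640 + 38) - 767 = -602 - 767 = -1369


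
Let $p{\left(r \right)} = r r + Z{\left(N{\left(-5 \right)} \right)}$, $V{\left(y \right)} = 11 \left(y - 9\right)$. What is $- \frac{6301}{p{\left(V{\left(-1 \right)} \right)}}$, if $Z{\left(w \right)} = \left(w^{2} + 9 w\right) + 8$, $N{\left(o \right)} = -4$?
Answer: $- \frac{6301}{12088} \approx -0.52126$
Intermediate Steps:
$V{\left(y \right)} = -99 + 11 y$ ($V{\left(y \right)} = 11 \left(-9 + y\right) = -99 + 11 y$)
$Z{\left(w \right)} = 8 + w^{2} + 9 w$
$p{\left(r \right)} = -12 + r^{2}$ ($p{\left(r \right)} = r r + \left(8 + \left(-4\right)^{2} + 9 \left(-4\right)\right) = r^{2} + \left(8 + 16 - 36\right) = r^{2} - 12 = -12 + r^{2}$)
$- \frac{6301}{p{\left(V{\left(-1 \right)} \right)}} = - \frac{6301}{-12 + \left(-99 + 11 \left(-1\right)\right)^{2}} = - \frac{6301}{-12 + \left(-99 - 11\right)^{2}} = - \frac{6301}{-12 + \left(-110\right)^{2}} = - \frac{6301}{-12 + 12100} = - \frac{6301}{12088}$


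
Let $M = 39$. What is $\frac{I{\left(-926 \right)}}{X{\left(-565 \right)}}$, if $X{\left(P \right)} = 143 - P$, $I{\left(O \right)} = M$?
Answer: $\frac{13}{236} \approx 0.055085$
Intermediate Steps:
$I{\left(O \right)} = 39$
$\frac{I{\left(-926 \right)}}{X{\left(-565 \right)}} = \frac{39}{143 - -565} = \frac{39}{143 + 565} = \frac{39}{708} = 39 \cdot \frac{1}{708} = \frac{13}{236}$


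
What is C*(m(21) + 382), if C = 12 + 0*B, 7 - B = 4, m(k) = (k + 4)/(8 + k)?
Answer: 133236/29 ≈ 4594.3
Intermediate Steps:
m(k) = (4 + k)/(8 + k)
B = 3 (B = 7 - 1*4 = 7 - 4 = 3)
C = 12 (C = 12 + 0*3 = 12 + 0 = 12)
C*(m(21) + 382) = 12*((4 + 21)/(8 + 21) + 382) = 12*(25/29 + 382) = 12*(11103/29) = 133236/29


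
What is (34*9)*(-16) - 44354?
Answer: -49250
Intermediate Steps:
(34*9)*(-16) - 44354 = 306*(-16) - 44354 = -4896 - 44354 = -49250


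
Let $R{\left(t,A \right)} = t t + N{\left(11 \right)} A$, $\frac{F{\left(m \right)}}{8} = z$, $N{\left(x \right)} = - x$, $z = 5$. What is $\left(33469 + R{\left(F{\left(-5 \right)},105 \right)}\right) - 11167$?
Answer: $22747$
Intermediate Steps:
$F{\left(m \right)} = 40$ ($F{\left(m \right)} = 8 \cdot 5 = 40$)
$R{\left(t,A \right)} = t^{2} - 11 A$ ($R{\left(t,A \right)} = t t + \left(-1\right) 11 A = t^{2} - 11 A$)
$\left(33469 + R{\left(F{\left(-5 \right)},105 \right)}\right) - 11167 = \left(33469 + \left(40^{2} - 1155\right)\right) - 11167 = \left(33469 + \left(1600 - 1155\right)\right) - 11167 = \left(33469 + 445\right) - 11167 = 33914 - 11167 = 22747$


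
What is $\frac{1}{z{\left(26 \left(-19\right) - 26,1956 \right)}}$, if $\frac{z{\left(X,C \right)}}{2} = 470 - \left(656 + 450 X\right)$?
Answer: $\frac{1}{467628} \approx 2.1385 \cdot 10^{-6}$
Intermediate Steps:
$z{\left(X,C \right)} = -372 - 900 X$ ($z{\left(X,C \right)} = 2 \left(470 - \left(656 + 450 X\right)\right) = 2 \left(-186 - 450 X\right) = -372 - 900 X$)
$\frac{1}{z{\left(26 \left(-19\right) - 26,1956 \right)}} = \frac{1}{-372 - 900 \left(26 \left(-19\right) - 26\right)} = \frac{1}{-372 - 900 \left(-494 - 26\right)} = \frac{1}{-372 - -468000} = \frac{1}{-372 + 468000} = \frac{1}{467628}$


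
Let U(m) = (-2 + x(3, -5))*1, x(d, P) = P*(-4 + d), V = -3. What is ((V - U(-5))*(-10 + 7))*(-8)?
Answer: -144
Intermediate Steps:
U(m) = 3 (U(m) = (-2 - 5*(-4 + 3))*1 = (-2 - 5*(-1))*1 = (-2 + 5)*1 = 3*1 = 3)
((V - U(-5))*(-10 + 7))*(-8) = ((-3 - 1*3)*(-10 + 7))*(-8) = ((-3 - 3)*(-3))*(-8) = -6*(-3)*(-8) = 18*(-8) = -144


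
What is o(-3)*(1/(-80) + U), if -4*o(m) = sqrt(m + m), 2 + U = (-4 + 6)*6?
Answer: -799*I*sqrt(6)/320 ≈ -6.1161*I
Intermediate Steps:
U = 10 (U = -2 + (-4 + 6)*6 = -2 + 2*6 = -2 + 12 = 10)
o(m) = -sqrt(2)*sqrt(m)/4 (o(m) = -sqrt(m + m)/4 = -sqrt(2)*sqrt(m)/4)
o(-3)*(1/(-80) + U) = (-sqrt(2)*sqrt(-3)/4)*(1/(-80) + 10) = (-sqrt(2)*I*sqrt(3)/4)*(-1/80 + 10) = -I*sqrt(6)/4*(799/80) = -799*I*sqrt(6)/320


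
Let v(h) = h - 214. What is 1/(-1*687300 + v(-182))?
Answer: -1/687696 ≈ -1.4541e-6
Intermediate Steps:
v(h) = -214 + h
1/(-1*687300 + v(-182)) = 1/(-1*687300 + (-214 - 182)) = 1/(-687300 - 396) = 1/(-687696) = -1/687696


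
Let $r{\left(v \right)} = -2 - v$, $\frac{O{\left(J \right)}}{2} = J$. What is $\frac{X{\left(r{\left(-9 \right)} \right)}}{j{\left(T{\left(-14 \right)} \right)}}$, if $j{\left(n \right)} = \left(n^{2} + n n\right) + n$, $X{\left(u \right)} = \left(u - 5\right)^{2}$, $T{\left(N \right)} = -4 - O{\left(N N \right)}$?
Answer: $\frac{1}{78309} \approx 1.277 \cdot 10^{-5}$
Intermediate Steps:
$O{\left(J \right)} = 2 J$
$T{\left(N \right)} = -4 - 2 N^{2}$ ($T{\left(N \right)} = -4 - 2 N N = -4 - 2 N^{2}$)
$X{\left(u \right)} = \left(-5 + u\right)^{2}$
$j{\left(n \right)} = n + 2 n^{2}$ ($j{\left(n \right)} = \left(n^{2} + n^{2}\right) + n = 2 n^{2} + n = n + 2 n^{2}$)
$\frac{X{\left(r{\left(-9 \right)} \right)}}{j{\left(T{\left(-14 \right)} \right)}} = \frac{\left(-5 - -7\right)^{2}}{\left(-4 - 2 \left(-14\right)^{2}\right) \left(1 + 2 \left(-4 - 2 \left(-14\right)^{2}\right)\right)} = \frac{\left(-5 + \left(-2 + 9\right)\right)^{2}}{\left(-4 - 392\right) \left(1 + 2 \left(-4 - 392\right)\right)} = \frac{\left(-5 + 7\right)^{2}}{\left(-4 - 392\right) \left(1 + 2 \left(-4 - 392\right)\right)} = \frac{2^{2}}{\left(-396\right) \left(1 + 2 \left(-396\right)\right)} = \frac{4}{\left(-396\right) \left(1 - 792\right)} = \frac{4}{\left(-396\right) \left(-791\right)} = \frac{4}{313236} = 4 \cdot \frac{1}{313236} = \frac{1}{78309}$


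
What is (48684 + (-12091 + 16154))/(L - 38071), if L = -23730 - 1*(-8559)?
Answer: -52747/53242 ≈ -0.99070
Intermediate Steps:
L = -15171 (L = -23730 + 8559 = -15171)
(48684 + (-12091 + 16154))/(L - 38071) = (48684 + (-12091 + 16154))/(-15171 - 38071) = (48684 + 4063)/(-53242) = 52747*(-1/53242) = -52747/53242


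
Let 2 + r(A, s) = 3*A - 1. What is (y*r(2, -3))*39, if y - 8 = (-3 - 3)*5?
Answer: -2574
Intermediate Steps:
r(A, s) = -3 + 3*A (r(A, s) = -2 + (3*A - 1) = -2 + (-1 + 3*A) = -3 + 3*A)
y = -22 (y = 8 + (-3 - 3)*5 = 8 - 6*5 = 8 - 30 = -22)
(y*r(2, -3))*39 = -22*(-3 + 3*2)*39 = -22*(-3 + 6)*39 = -22*3*39 = -66*39 = -2574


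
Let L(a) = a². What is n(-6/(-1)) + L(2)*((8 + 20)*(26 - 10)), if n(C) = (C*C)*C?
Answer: 2008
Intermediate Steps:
n(C) = C³ (n(C) = C²*C = C³)
n(-6/(-1)) + L(2)*((8 + 20)*(26 - 10)) = (-6/(-1))³ + 2²*((8 + 20)*(26 - 10)) = (-6*(-1))³ + 4*(28*16) = 6³ + 4*448 = 216 + 1792 = 2008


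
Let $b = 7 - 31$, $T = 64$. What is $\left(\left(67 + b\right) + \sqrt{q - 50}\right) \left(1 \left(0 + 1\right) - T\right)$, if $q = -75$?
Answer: $-2709 - 315 i \sqrt{5} \approx -2709.0 - 704.36 i$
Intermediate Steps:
$b = -24$
$\left(\left(67 + b\right) + \sqrt{q - 50}\right) \left(1 \left(0 + 1\right) - T\right) = \left(\left(67 - 24\right) + \sqrt{-75 - 50}\right) \left(1 \left(0 + 1\right) - 64\right) = \left(43 + \sqrt{-125}\right) \left(1 \cdot 1 - 64\right) = \left(43 + 5 i \sqrt{5}\right) \left(1 - 64\right) = \left(43 + 5 i \sqrt{5}\right) \left(-63\right) = -2709 - 315 i \sqrt{5}$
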